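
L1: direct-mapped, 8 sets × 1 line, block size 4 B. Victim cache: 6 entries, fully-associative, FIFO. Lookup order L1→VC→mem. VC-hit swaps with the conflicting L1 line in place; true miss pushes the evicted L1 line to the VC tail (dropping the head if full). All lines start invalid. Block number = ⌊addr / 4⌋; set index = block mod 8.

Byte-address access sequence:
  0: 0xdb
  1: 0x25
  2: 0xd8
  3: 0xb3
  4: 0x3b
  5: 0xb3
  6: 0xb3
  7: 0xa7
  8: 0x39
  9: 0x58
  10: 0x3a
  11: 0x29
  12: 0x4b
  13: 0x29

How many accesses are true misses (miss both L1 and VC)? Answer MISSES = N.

#0 0xdb→b54/s6 MISS; vc=[]
#1 0x25→b9/s1 MISS; vc=[]
#2 0xd8→b54/s6 L1-HIT; vc=[]
#3 0xb3→b44/s4 MISS; vc=[]
#4 0x3b→b14/s6 MISS; vc=[54]
#5 0xb3→b44/s4 L1-HIT; vc=[54]
#6 0xb3→b44/s4 L1-HIT; vc=[54]
#7 0xa7→b41/s1 MISS; vc=[54,9]
#8 0x39→b14/s6 L1-HIT; vc=[54,9]
#9 0x58→b22/s6 MISS; vc=[54,9,14]
#10 0x3a→b14/s6 VC-HIT; vc=[54,9,22]
#11 0x29→b10/s2 MISS; vc=[54,9,22]
#12 0x4b→b18/s2 MISS; vc=[54,9,22,10]
#13 0x29→b10/s2 VC-HIT; vc=[54,9,22,18]

MISSES = 8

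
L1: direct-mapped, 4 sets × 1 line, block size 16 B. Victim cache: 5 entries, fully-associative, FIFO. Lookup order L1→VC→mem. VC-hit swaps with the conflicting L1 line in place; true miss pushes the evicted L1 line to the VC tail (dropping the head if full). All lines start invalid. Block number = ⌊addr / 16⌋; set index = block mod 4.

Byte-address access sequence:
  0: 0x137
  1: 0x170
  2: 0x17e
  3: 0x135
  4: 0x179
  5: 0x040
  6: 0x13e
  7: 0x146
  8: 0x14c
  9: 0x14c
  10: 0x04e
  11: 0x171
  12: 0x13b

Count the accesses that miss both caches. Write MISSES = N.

MISSES = 4

#0 0x137→b19/s3 MISS; vc=[]
#1 0x170→b23/s3 MISS; vc=[19]
#2 0x17e→b23/s3 L1-HIT; vc=[19]
#3 0x135→b19/s3 VC-HIT; vc=[23]
#4 0x179→b23/s3 VC-HIT; vc=[19]
#5 0x40→b4/s0 MISS; vc=[19]
#6 0x13e→b19/s3 VC-HIT; vc=[23]
#7 0x146→b20/s0 MISS; vc=[23,4]
#8 0x14c→b20/s0 L1-HIT; vc=[23,4]
#9 0x14c→b20/s0 L1-HIT; vc=[23,4]
#10 0x4e→b4/s0 VC-HIT; vc=[23,20]
#11 0x171→b23/s3 VC-HIT; vc=[19,20]
#12 0x13b→b19/s3 VC-HIT; vc=[23,20]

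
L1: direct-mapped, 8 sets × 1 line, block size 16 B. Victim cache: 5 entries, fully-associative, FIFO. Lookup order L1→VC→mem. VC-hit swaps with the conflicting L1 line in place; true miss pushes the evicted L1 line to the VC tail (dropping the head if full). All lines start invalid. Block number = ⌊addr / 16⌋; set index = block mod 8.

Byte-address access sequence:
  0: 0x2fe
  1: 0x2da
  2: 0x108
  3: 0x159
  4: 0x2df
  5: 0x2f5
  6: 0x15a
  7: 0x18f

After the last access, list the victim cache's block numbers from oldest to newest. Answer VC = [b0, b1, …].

VC = [45, 16]

0: 0x2fe (blk 47, set 7) → MISS  vc=[]
1: 0x2da (blk 45, set 5) → MISS  vc=[]
2: 0x108 (blk 16, set 0) → MISS  vc=[]
3: 0x159 (blk 21, set 5) → MISS  vc=[45]
4: 0x2df (blk 45, set 5) → VC-HIT  vc=[21]
5: 0x2f5 (blk 47, set 7) → L1-HIT  vc=[21]
6: 0x15a (blk 21, set 5) → VC-HIT  vc=[45]
7: 0x18f (blk 24, set 0) → MISS  vc=[45, 16]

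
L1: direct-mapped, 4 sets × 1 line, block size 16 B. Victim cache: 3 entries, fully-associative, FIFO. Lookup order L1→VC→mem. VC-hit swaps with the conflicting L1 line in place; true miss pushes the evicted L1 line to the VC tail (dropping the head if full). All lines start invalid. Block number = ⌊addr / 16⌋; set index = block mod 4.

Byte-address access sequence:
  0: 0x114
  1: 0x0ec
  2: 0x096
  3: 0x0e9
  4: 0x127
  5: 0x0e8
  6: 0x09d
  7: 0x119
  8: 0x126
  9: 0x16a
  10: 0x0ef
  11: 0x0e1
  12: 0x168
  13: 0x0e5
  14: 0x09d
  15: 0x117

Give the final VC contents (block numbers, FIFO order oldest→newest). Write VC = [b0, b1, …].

VC = [9, 22, 18]

#0 0x114→b17/s1 MISS; vc=[]
#1 0xec→b14/s2 MISS; vc=[]
#2 0x96→b9/s1 MISS; vc=[17]
#3 0xe9→b14/s2 L1-HIT; vc=[17]
#4 0x127→b18/s2 MISS; vc=[17,14]
#5 0xe8→b14/s2 VC-HIT; vc=[17,18]
#6 0x9d→b9/s1 L1-HIT; vc=[17,18]
#7 0x119→b17/s1 VC-HIT; vc=[9,18]
#8 0x126→b18/s2 VC-HIT; vc=[9,14]
#9 0x16a→b22/s2 MISS; vc=[9,14,18]
#10 0xef→b14/s2 VC-HIT; vc=[9,22,18]
#11 0xe1→b14/s2 L1-HIT; vc=[9,22,18]
#12 0x168→b22/s2 VC-HIT; vc=[9,14,18]
#13 0xe5→b14/s2 VC-HIT; vc=[9,22,18]
#14 0x9d→b9/s1 VC-HIT; vc=[17,22,18]
#15 0x117→b17/s1 VC-HIT; vc=[9,22,18]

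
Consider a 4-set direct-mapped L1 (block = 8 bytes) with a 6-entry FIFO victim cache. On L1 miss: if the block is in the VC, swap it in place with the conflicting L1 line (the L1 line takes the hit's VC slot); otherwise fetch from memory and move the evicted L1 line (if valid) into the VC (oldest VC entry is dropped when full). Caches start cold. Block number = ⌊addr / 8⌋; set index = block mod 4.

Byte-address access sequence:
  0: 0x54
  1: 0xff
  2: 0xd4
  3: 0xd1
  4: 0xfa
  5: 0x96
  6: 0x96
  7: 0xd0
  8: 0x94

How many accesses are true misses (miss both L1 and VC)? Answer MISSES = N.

MISSES = 4

0: 0x54 (blk 10, set 2) → MISS  vc=[]
1: 0xff (blk 31, set 3) → MISS  vc=[]
2: 0xd4 (blk 26, set 2) → MISS  vc=[10]
3: 0xd1 (blk 26, set 2) → L1-HIT  vc=[10]
4: 0xfa (blk 31, set 3) → L1-HIT  vc=[10]
5: 0x96 (blk 18, set 2) → MISS  vc=[10, 26]
6: 0x96 (blk 18, set 2) → L1-HIT  vc=[10, 26]
7: 0xd0 (blk 26, set 2) → VC-HIT  vc=[10, 18]
8: 0x94 (blk 18, set 2) → VC-HIT  vc=[10, 26]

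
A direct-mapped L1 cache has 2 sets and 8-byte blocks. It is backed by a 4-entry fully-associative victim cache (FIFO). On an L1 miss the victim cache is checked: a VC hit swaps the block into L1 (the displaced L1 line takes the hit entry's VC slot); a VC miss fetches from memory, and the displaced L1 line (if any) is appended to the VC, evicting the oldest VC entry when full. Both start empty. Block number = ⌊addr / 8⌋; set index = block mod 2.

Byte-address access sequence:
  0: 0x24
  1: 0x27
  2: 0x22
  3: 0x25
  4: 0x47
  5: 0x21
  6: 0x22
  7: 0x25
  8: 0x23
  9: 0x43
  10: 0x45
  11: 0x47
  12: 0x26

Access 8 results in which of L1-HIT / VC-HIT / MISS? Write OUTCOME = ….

OUTCOME = L1-HIT

#0 0x24→b4/s0 MISS; vc=[]
#1 0x27→b4/s0 L1-HIT; vc=[]
#2 0x22→b4/s0 L1-HIT; vc=[]
#3 0x25→b4/s0 L1-HIT; vc=[]
#4 0x47→b8/s0 MISS; vc=[4]
#5 0x21→b4/s0 VC-HIT; vc=[8]
#6 0x22→b4/s0 L1-HIT; vc=[8]
#7 0x25→b4/s0 L1-HIT; vc=[8]
#8 0x23→b4/s0 L1-HIT; vc=[8]
#9 0x43→b8/s0 VC-HIT; vc=[4]
#10 0x45→b8/s0 L1-HIT; vc=[4]
#11 0x47→b8/s0 L1-HIT; vc=[4]
#12 0x26→b4/s0 VC-HIT; vc=[8]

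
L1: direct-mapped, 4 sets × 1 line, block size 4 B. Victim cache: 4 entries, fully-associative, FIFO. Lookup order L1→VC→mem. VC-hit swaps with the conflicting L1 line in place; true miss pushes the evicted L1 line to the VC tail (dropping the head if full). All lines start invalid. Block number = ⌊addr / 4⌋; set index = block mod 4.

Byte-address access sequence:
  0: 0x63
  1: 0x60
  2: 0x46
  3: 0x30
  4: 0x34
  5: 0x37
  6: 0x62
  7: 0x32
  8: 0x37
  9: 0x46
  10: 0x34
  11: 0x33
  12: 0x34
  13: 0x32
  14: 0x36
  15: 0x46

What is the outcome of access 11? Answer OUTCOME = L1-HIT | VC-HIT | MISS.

#0 0x63→b24/s0 MISS; vc=[]
#1 0x60→b24/s0 L1-HIT; vc=[]
#2 0x46→b17/s1 MISS; vc=[]
#3 0x30→b12/s0 MISS; vc=[24]
#4 0x34→b13/s1 MISS; vc=[24,17]
#5 0x37→b13/s1 L1-HIT; vc=[24,17]
#6 0x62→b24/s0 VC-HIT; vc=[12,17]
#7 0x32→b12/s0 VC-HIT; vc=[24,17]
#8 0x37→b13/s1 L1-HIT; vc=[24,17]
#9 0x46→b17/s1 VC-HIT; vc=[24,13]
#10 0x34→b13/s1 VC-HIT; vc=[24,17]
#11 0x33→b12/s0 L1-HIT; vc=[24,17]
#12 0x34→b13/s1 L1-HIT; vc=[24,17]
#13 0x32→b12/s0 L1-HIT; vc=[24,17]
#14 0x36→b13/s1 L1-HIT; vc=[24,17]
#15 0x46→b17/s1 VC-HIT; vc=[24,13]

OUTCOME = L1-HIT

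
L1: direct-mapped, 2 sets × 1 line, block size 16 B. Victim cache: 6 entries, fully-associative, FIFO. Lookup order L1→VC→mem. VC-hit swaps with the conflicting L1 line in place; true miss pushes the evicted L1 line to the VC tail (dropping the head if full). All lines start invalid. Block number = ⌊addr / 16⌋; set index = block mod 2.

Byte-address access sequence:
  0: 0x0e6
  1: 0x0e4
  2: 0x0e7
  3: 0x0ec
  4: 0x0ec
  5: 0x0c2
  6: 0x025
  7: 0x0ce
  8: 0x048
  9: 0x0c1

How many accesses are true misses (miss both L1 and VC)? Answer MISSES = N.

MISSES = 4

#0 0xe6→b14/s0 MISS; vc=[]
#1 0xe4→b14/s0 L1-HIT; vc=[]
#2 0xe7→b14/s0 L1-HIT; vc=[]
#3 0xec→b14/s0 L1-HIT; vc=[]
#4 0xec→b14/s0 L1-HIT; vc=[]
#5 0xc2→b12/s0 MISS; vc=[14]
#6 0x25→b2/s0 MISS; vc=[14,12]
#7 0xce→b12/s0 VC-HIT; vc=[14,2]
#8 0x48→b4/s0 MISS; vc=[14,2,12]
#9 0xc1→b12/s0 VC-HIT; vc=[14,2,4]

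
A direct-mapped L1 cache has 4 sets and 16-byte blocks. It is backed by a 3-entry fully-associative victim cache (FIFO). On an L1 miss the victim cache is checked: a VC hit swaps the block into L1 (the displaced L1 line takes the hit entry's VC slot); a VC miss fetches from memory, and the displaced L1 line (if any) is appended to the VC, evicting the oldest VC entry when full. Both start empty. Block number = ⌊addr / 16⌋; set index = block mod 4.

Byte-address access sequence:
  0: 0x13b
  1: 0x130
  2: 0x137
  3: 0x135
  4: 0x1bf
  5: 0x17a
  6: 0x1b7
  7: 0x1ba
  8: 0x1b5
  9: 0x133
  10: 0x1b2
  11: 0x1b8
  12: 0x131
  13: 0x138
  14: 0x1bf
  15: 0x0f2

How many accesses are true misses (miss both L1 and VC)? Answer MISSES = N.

0: 0x13b (blk 19, set 3) → MISS  vc=[]
1: 0x130 (blk 19, set 3) → L1-HIT  vc=[]
2: 0x137 (blk 19, set 3) → L1-HIT  vc=[]
3: 0x135 (blk 19, set 3) → L1-HIT  vc=[]
4: 0x1bf (blk 27, set 3) → MISS  vc=[19]
5: 0x17a (blk 23, set 3) → MISS  vc=[19, 27]
6: 0x1b7 (blk 27, set 3) → VC-HIT  vc=[19, 23]
7: 0x1ba (blk 27, set 3) → L1-HIT  vc=[19, 23]
8: 0x1b5 (blk 27, set 3) → L1-HIT  vc=[19, 23]
9: 0x133 (blk 19, set 3) → VC-HIT  vc=[27, 23]
10: 0x1b2 (blk 27, set 3) → VC-HIT  vc=[19, 23]
11: 0x1b8 (blk 27, set 3) → L1-HIT  vc=[19, 23]
12: 0x131 (blk 19, set 3) → VC-HIT  vc=[27, 23]
13: 0x138 (blk 19, set 3) → L1-HIT  vc=[27, 23]
14: 0x1bf (blk 27, set 3) → VC-HIT  vc=[19, 23]
15: 0xf2 (blk 15, set 3) → MISS  vc=[19, 23, 27]

MISSES = 4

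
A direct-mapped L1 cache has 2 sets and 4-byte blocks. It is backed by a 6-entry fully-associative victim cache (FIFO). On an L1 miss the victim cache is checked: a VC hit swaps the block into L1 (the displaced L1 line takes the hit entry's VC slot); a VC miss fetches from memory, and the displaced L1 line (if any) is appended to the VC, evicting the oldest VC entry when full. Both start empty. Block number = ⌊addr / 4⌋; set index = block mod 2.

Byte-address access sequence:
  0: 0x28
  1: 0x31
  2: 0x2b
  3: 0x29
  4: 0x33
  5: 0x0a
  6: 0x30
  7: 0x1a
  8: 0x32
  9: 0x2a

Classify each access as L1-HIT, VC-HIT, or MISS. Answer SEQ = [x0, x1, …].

  [0] addr=0x28 blk=10 s=0: MISS | VC []
  [1] addr=0x31 blk=12 s=0: MISS | VC [10]
  [2] addr=0x2b blk=10 s=0: VC-HIT | VC [12]
  [3] addr=0x29 blk=10 s=0: L1-HIT | VC [12]
  [4] addr=0x33 blk=12 s=0: VC-HIT | VC [10]
  [5] addr=0xa blk=2 s=0: MISS | VC [10, 12]
  [6] addr=0x30 blk=12 s=0: VC-HIT | VC [10, 2]
  [7] addr=0x1a blk=6 s=0: MISS | VC [10, 2, 12]
  [8] addr=0x32 blk=12 s=0: VC-HIT | VC [10, 2, 6]
  [9] addr=0x2a blk=10 s=0: VC-HIT | VC [12, 2, 6]

SEQ = [MISS, MISS, VC-HIT, L1-HIT, VC-HIT, MISS, VC-HIT, MISS, VC-HIT, VC-HIT]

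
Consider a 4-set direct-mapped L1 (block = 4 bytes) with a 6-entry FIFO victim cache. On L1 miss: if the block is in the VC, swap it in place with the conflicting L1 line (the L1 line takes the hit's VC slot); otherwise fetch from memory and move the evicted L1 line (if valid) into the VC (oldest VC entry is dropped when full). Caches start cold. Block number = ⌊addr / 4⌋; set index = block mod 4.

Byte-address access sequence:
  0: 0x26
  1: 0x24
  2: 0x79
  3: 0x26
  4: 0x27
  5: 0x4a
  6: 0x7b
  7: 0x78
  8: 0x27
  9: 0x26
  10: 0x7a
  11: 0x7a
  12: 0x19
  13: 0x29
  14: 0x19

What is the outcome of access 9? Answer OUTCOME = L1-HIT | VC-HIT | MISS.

OUTCOME = L1-HIT

0: 0x26 (blk 9, set 1) → MISS  vc=[]
1: 0x24 (blk 9, set 1) → L1-HIT  vc=[]
2: 0x79 (blk 30, set 2) → MISS  vc=[]
3: 0x26 (blk 9, set 1) → L1-HIT  vc=[]
4: 0x27 (blk 9, set 1) → L1-HIT  vc=[]
5: 0x4a (blk 18, set 2) → MISS  vc=[30]
6: 0x7b (blk 30, set 2) → VC-HIT  vc=[18]
7: 0x78 (blk 30, set 2) → L1-HIT  vc=[18]
8: 0x27 (blk 9, set 1) → L1-HIT  vc=[18]
9: 0x26 (blk 9, set 1) → L1-HIT  vc=[18]
10: 0x7a (blk 30, set 2) → L1-HIT  vc=[18]
11: 0x7a (blk 30, set 2) → L1-HIT  vc=[18]
12: 0x19 (blk 6, set 2) → MISS  vc=[18, 30]
13: 0x29 (blk 10, set 2) → MISS  vc=[18, 30, 6]
14: 0x19 (blk 6, set 2) → VC-HIT  vc=[18, 30, 10]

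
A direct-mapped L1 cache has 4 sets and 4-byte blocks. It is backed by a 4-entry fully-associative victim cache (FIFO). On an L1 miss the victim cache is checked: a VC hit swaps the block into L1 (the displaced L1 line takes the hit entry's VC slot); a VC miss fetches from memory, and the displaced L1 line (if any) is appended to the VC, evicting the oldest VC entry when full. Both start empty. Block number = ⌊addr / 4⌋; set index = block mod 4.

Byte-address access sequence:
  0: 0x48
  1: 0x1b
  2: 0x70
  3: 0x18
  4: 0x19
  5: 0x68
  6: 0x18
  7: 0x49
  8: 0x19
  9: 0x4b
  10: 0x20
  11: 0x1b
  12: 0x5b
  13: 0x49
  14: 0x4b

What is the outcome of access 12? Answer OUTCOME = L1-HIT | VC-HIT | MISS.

OUTCOME = MISS

#0 0x48→b18/s2 MISS; vc=[]
#1 0x1b→b6/s2 MISS; vc=[18]
#2 0x70→b28/s0 MISS; vc=[18]
#3 0x18→b6/s2 L1-HIT; vc=[18]
#4 0x19→b6/s2 L1-HIT; vc=[18]
#5 0x68→b26/s2 MISS; vc=[18,6]
#6 0x18→b6/s2 VC-HIT; vc=[18,26]
#7 0x49→b18/s2 VC-HIT; vc=[6,26]
#8 0x19→b6/s2 VC-HIT; vc=[18,26]
#9 0x4b→b18/s2 VC-HIT; vc=[6,26]
#10 0x20→b8/s0 MISS; vc=[6,26,28]
#11 0x1b→b6/s2 VC-HIT; vc=[18,26,28]
#12 0x5b→b22/s2 MISS; vc=[18,26,28,6]
#13 0x49→b18/s2 VC-HIT; vc=[22,26,28,6]
#14 0x4b→b18/s2 L1-HIT; vc=[22,26,28,6]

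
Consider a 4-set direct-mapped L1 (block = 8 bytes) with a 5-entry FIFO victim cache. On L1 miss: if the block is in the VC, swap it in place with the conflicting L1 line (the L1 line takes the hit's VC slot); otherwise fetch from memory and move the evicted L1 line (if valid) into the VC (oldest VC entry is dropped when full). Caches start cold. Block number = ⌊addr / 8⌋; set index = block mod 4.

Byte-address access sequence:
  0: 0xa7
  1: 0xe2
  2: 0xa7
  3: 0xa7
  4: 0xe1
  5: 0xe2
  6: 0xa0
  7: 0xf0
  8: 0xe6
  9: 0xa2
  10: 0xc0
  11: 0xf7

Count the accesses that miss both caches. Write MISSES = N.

MISSES = 4

#0 0xa7→b20/s0 MISS; vc=[]
#1 0xe2→b28/s0 MISS; vc=[20]
#2 0xa7→b20/s0 VC-HIT; vc=[28]
#3 0xa7→b20/s0 L1-HIT; vc=[28]
#4 0xe1→b28/s0 VC-HIT; vc=[20]
#5 0xe2→b28/s0 L1-HIT; vc=[20]
#6 0xa0→b20/s0 VC-HIT; vc=[28]
#7 0xf0→b30/s2 MISS; vc=[28]
#8 0xe6→b28/s0 VC-HIT; vc=[20]
#9 0xa2→b20/s0 VC-HIT; vc=[28]
#10 0xc0→b24/s0 MISS; vc=[28,20]
#11 0xf7→b30/s2 L1-HIT; vc=[28,20]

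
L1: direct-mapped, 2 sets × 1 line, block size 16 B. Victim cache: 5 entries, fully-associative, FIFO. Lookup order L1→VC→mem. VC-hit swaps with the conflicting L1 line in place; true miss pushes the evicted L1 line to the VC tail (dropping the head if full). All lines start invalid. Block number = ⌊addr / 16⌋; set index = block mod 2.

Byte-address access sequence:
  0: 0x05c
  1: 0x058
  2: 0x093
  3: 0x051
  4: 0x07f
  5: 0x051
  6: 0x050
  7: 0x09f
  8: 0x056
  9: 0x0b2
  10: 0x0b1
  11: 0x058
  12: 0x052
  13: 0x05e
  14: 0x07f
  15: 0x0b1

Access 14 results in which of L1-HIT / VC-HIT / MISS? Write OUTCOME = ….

0: 0x5c (blk 5, set 1) → MISS  vc=[]
1: 0x58 (blk 5, set 1) → L1-HIT  vc=[]
2: 0x93 (blk 9, set 1) → MISS  vc=[5]
3: 0x51 (blk 5, set 1) → VC-HIT  vc=[9]
4: 0x7f (blk 7, set 1) → MISS  vc=[9, 5]
5: 0x51 (blk 5, set 1) → VC-HIT  vc=[9, 7]
6: 0x50 (blk 5, set 1) → L1-HIT  vc=[9, 7]
7: 0x9f (blk 9, set 1) → VC-HIT  vc=[5, 7]
8: 0x56 (blk 5, set 1) → VC-HIT  vc=[9, 7]
9: 0xb2 (blk 11, set 1) → MISS  vc=[9, 7, 5]
10: 0xb1 (blk 11, set 1) → L1-HIT  vc=[9, 7, 5]
11: 0x58 (blk 5, set 1) → VC-HIT  vc=[9, 7, 11]
12: 0x52 (blk 5, set 1) → L1-HIT  vc=[9, 7, 11]
13: 0x5e (blk 5, set 1) → L1-HIT  vc=[9, 7, 11]
14: 0x7f (blk 7, set 1) → VC-HIT  vc=[9, 5, 11]
15: 0xb1 (blk 11, set 1) → VC-HIT  vc=[9, 5, 7]

OUTCOME = VC-HIT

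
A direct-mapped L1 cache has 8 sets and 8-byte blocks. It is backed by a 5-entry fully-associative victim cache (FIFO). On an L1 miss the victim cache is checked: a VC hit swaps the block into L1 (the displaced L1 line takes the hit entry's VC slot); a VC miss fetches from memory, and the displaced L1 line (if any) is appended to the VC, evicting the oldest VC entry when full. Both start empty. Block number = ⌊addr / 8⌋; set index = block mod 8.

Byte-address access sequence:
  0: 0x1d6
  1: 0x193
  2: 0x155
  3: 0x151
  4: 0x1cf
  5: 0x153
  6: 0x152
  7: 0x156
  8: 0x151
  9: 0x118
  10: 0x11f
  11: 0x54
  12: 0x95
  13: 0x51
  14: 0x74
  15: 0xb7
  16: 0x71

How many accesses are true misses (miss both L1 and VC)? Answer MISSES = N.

  [0] addr=0x1d6 blk=58 s=2: MISS | VC []
  [1] addr=0x193 blk=50 s=2: MISS | VC [58]
  [2] addr=0x155 blk=42 s=2: MISS | VC [58, 50]
  [3] addr=0x151 blk=42 s=2: L1-HIT | VC [58, 50]
  [4] addr=0x1cf blk=57 s=1: MISS | VC [58, 50]
  [5] addr=0x153 blk=42 s=2: L1-HIT | VC [58, 50]
  [6] addr=0x152 blk=42 s=2: L1-HIT | VC [58, 50]
  [7] addr=0x156 blk=42 s=2: L1-HIT | VC [58, 50]
  [8] addr=0x151 blk=42 s=2: L1-HIT | VC [58, 50]
  [9] addr=0x118 blk=35 s=3: MISS | VC [58, 50]
  [10] addr=0x11f blk=35 s=3: L1-HIT | VC [58, 50]
  [11] addr=0x54 blk=10 s=2: MISS | VC [58, 50, 42]
  [12] addr=0x95 blk=18 s=2: MISS | VC [58, 50, 42, 10]
  [13] addr=0x51 blk=10 s=2: VC-HIT | VC [58, 50, 42, 18]
  [14] addr=0x74 blk=14 s=6: MISS | VC [58, 50, 42, 18]
  [15] addr=0xb7 blk=22 s=6: MISS | VC [58, 50, 42, 18, 14]
  [16] addr=0x71 blk=14 s=6: VC-HIT | VC [58, 50, 42, 18, 22]

MISSES = 9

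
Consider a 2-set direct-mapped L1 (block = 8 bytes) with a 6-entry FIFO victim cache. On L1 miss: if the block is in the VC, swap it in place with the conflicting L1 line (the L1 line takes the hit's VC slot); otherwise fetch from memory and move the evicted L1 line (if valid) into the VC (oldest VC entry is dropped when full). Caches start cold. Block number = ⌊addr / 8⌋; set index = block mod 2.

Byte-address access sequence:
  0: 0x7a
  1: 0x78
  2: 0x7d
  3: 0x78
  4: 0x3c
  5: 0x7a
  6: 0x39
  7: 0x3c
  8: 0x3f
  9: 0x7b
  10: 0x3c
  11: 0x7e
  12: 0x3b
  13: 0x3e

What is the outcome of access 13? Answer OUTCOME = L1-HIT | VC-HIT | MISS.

0: 0x7a (blk 15, set 1) → MISS  vc=[]
1: 0x78 (blk 15, set 1) → L1-HIT  vc=[]
2: 0x7d (blk 15, set 1) → L1-HIT  vc=[]
3: 0x78 (blk 15, set 1) → L1-HIT  vc=[]
4: 0x3c (blk 7, set 1) → MISS  vc=[15]
5: 0x7a (blk 15, set 1) → VC-HIT  vc=[7]
6: 0x39 (blk 7, set 1) → VC-HIT  vc=[15]
7: 0x3c (blk 7, set 1) → L1-HIT  vc=[15]
8: 0x3f (blk 7, set 1) → L1-HIT  vc=[15]
9: 0x7b (blk 15, set 1) → VC-HIT  vc=[7]
10: 0x3c (blk 7, set 1) → VC-HIT  vc=[15]
11: 0x7e (blk 15, set 1) → VC-HIT  vc=[7]
12: 0x3b (blk 7, set 1) → VC-HIT  vc=[15]
13: 0x3e (blk 7, set 1) → L1-HIT  vc=[15]

OUTCOME = L1-HIT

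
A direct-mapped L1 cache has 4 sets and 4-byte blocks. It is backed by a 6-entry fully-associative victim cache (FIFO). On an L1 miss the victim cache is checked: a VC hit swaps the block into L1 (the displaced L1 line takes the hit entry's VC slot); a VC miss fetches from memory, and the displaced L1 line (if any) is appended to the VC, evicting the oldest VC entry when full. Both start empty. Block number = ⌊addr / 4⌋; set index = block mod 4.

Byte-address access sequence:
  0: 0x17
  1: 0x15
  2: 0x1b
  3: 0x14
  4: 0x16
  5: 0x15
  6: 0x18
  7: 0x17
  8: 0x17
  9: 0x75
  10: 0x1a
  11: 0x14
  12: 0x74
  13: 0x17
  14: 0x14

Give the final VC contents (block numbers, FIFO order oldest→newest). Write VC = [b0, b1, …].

VC = [29]

#0 0x17→b5/s1 MISS; vc=[]
#1 0x15→b5/s1 L1-HIT; vc=[]
#2 0x1b→b6/s2 MISS; vc=[]
#3 0x14→b5/s1 L1-HIT; vc=[]
#4 0x16→b5/s1 L1-HIT; vc=[]
#5 0x15→b5/s1 L1-HIT; vc=[]
#6 0x18→b6/s2 L1-HIT; vc=[]
#7 0x17→b5/s1 L1-HIT; vc=[]
#8 0x17→b5/s1 L1-HIT; vc=[]
#9 0x75→b29/s1 MISS; vc=[5]
#10 0x1a→b6/s2 L1-HIT; vc=[5]
#11 0x14→b5/s1 VC-HIT; vc=[29]
#12 0x74→b29/s1 VC-HIT; vc=[5]
#13 0x17→b5/s1 VC-HIT; vc=[29]
#14 0x14→b5/s1 L1-HIT; vc=[29]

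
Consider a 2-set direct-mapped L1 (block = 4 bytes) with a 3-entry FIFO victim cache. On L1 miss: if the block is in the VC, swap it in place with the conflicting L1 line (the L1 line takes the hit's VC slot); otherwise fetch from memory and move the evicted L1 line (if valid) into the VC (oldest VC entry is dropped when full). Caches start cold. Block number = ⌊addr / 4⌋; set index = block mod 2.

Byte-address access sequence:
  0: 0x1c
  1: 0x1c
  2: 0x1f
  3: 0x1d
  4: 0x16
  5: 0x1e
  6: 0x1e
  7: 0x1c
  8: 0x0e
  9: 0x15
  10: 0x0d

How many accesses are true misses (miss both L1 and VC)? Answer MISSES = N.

MISSES = 3

0: 0x1c (blk 7, set 1) → MISS  vc=[]
1: 0x1c (blk 7, set 1) → L1-HIT  vc=[]
2: 0x1f (blk 7, set 1) → L1-HIT  vc=[]
3: 0x1d (blk 7, set 1) → L1-HIT  vc=[]
4: 0x16 (blk 5, set 1) → MISS  vc=[7]
5: 0x1e (blk 7, set 1) → VC-HIT  vc=[5]
6: 0x1e (blk 7, set 1) → L1-HIT  vc=[5]
7: 0x1c (blk 7, set 1) → L1-HIT  vc=[5]
8: 0xe (blk 3, set 1) → MISS  vc=[5, 7]
9: 0x15 (blk 5, set 1) → VC-HIT  vc=[3, 7]
10: 0xd (blk 3, set 1) → VC-HIT  vc=[5, 7]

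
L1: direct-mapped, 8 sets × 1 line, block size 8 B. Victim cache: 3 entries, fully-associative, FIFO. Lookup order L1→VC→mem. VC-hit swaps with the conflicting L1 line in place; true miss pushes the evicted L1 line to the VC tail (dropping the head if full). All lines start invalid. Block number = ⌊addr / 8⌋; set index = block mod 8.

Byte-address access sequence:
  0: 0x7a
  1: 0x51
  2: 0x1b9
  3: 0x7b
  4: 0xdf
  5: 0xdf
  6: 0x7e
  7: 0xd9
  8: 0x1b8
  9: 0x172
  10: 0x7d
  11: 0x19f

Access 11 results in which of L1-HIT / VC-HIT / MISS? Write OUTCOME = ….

  [0] addr=0x7a blk=15 s=7: MISS | VC []
  [1] addr=0x51 blk=10 s=2: MISS | VC []
  [2] addr=0x1b9 blk=55 s=7: MISS | VC [15]
  [3] addr=0x7b blk=15 s=7: VC-HIT | VC [55]
  [4] addr=0xdf blk=27 s=3: MISS | VC [55]
  [5] addr=0xdf blk=27 s=3: L1-HIT | VC [55]
  [6] addr=0x7e blk=15 s=7: L1-HIT | VC [55]
  [7] addr=0xd9 blk=27 s=3: L1-HIT | VC [55]
  [8] addr=0x1b8 blk=55 s=7: VC-HIT | VC [15]
  [9] addr=0x172 blk=46 s=6: MISS | VC [15]
  [10] addr=0x7d blk=15 s=7: VC-HIT | VC [55]
  [11] addr=0x19f blk=51 s=3: MISS | VC [55, 27]

OUTCOME = MISS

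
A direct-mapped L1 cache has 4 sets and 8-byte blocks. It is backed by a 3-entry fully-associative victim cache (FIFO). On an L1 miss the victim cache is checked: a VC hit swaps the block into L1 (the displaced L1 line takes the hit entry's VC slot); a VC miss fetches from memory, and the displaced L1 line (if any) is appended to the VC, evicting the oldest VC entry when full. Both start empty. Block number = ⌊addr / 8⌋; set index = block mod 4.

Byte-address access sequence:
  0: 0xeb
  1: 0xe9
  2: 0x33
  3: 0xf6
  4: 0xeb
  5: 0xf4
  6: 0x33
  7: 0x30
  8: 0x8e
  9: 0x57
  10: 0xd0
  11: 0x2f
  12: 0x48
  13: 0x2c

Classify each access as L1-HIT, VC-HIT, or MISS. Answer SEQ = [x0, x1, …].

  [0] addr=0xeb blk=29 s=1: MISS | VC []
  [1] addr=0xe9 blk=29 s=1: L1-HIT | VC []
  [2] addr=0x33 blk=6 s=2: MISS | VC []
  [3] addr=0xf6 blk=30 s=2: MISS | VC [6]
  [4] addr=0xeb blk=29 s=1: L1-HIT | VC [6]
  [5] addr=0xf4 blk=30 s=2: L1-HIT | VC [6]
  [6] addr=0x33 blk=6 s=2: VC-HIT | VC [30]
  [7] addr=0x30 blk=6 s=2: L1-HIT | VC [30]
  [8] addr=0x8e blk=17 s=1: MISS | VC [30, 29]
  [9] addr=0x57 blk=10 s=2: MISS | VC [30, 29, 6]
  [10] addr=0xd0 blk=26 s=2: MISS | VC [29, 6, 10]
  [11] addr=0x2f blk=5 s=1: MISS | VC [6, 10, 17]
  [12] addr=0x48 blk=9 s=1: MISS | VC [10, 17, 5]
  [13] addr=0x2c blk=5 s=1: VC-HIT | VC [10, 17, 9]

SEQ = [MISS, L1-HIT, MISS, MISS, L1-HIT, L1-HIT, VC-HIT, L1-HIT, MISS, MISS, MISS, MISS, MISS, VC-HIT]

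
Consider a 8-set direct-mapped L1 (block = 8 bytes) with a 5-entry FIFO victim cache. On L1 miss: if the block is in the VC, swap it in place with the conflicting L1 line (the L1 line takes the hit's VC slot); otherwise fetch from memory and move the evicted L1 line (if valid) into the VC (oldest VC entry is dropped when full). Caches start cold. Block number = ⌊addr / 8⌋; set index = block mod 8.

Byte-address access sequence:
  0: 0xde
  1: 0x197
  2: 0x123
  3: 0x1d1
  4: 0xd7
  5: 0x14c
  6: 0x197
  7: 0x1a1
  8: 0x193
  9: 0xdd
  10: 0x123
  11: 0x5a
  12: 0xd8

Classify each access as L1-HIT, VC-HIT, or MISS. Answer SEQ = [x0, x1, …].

SEQ = [MISS, MISS, MISS, MISS, MISS, MISS, VC-HIT, MISS, L1-HIT, L1-HIT, VC-HIT, MISS, VC-HIT]

#0 0xde→b27/s3 MISS; vc=[]
#1 0x197→b50/s2 MISS; vc=[]
#2 0x123→b36/s4 MISS; vc=[]
#3 0x1d1→b58/s2 MISS; vc=[50]
#4 0xd7→b26/s2 MISS; vc=[50,58]
#5 0x14c→b41/s1 MISS; vc=[50,58]
#6 0x197→b50/s2 VC-HIT; vc=[26,58]
#7 0x1a1→b52/s4 MISS; vc=[26,58,36]
#8 0x193→b50/s2 L1-HIT; vc=[26,58,36]
#9 0xdd→b27/s3 L1-HIT; vc=[26,58,36]
#10 0x123→b36/s4 VC-HIT; vc=[26,58,52]
#11 0x5a→b11/s3 MISS; vc=[26,58,52,27]
#12 0xd8→b27/s3 VC-HIT; vc=[26,58,52,11]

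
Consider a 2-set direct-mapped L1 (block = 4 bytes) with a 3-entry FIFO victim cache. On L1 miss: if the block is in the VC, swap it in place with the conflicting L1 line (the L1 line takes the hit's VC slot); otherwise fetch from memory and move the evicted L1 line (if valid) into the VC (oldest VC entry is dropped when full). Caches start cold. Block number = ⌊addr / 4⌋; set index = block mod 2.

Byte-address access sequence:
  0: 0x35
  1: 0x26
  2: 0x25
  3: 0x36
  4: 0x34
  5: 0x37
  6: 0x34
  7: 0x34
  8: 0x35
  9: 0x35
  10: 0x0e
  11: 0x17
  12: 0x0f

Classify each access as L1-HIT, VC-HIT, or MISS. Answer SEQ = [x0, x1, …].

SEQ = [MISS, MISS, L1-HIT, VC-HIT, L1-HIT, L1-HIT, L1-HIT, L1-HIT, L1-HIT, L1-HIT, MISS, MISS, VC-HIT]

#0 0x35→b13/s1 MISS; vc=[]
#1 0x26→b9/s1 MISS; vc=[13]
#2 0x25→b9/s1 L1-HIT; vc=[13]
#3 0x36→b13/s1 VC-HIT; vc=[9]
#4 0x34→b13/s1 L1-HIT; vc=[9]
#5 0x37→b13/s1 L1-HIT; vc=[9]
#6 0x34→b13/s1 L1-HIT; vc=[9]
#7 0x34→b13/s1 L1-HIT; vc=[9]
#8 0x35→b13/s1 L1-HIT; vc=[9]
#9 0x35→b13/s1 L1-HIT; vc=[9]
#10 0xe→b3/s1 MISS; vc=[9,13]
#11 0x17→b5/s1 MISS; vc=[9,13,3]
#12 0xf→b3/s1 VC-HIT; vc=[9,13,5]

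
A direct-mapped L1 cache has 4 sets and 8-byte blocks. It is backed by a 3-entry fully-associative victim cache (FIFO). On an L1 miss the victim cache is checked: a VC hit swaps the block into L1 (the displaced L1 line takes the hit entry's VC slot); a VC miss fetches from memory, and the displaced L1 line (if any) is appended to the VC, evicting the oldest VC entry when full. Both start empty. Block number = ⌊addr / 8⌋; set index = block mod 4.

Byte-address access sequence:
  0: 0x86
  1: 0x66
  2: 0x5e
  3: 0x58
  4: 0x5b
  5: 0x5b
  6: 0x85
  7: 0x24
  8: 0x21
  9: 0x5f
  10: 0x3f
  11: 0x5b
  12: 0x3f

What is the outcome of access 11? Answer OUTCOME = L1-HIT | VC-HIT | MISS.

OUTCOME = VC-HIT

0: 0x86 (blk 16, set 0) → MISS  vc=[]
1: 0x66 (blk 12, set 0) → MISS  vc=[16]
2: 0x5e (blk 11, set 3) → MISS  vc=[16]
3: 0x58 (blk 11, set 3) → L1-HIT  vc=[16]
4: 0x5b (blk 11, set 3) → L1-HIT  vc=[16]
5: 0x5b (blk 11, set 3) → L1-HIT  vc=[16]
6: 0x85 (blk 16, set 0) → VC-HIT  vc=[12]
7: 0x24 (blk 4, set 0) → MISS  vc=[12, 16]
8: 0x21 (blk 4, set 0) → L1-HIT  vc=[12, 16]
9: 0x5f (blk 11, set 3) → L1-HIT  vc=[12, 16]
10: 0x3f (blk 7, set 3) → MISS  vc=[12, 16, 11]
11: 0x5b (blk 11, set 3) → VC-HIT  vc=[12, 16, 7]
12: 0x3f (blk 7, set 3) → VC-HIT  vc=[12, 16, 11]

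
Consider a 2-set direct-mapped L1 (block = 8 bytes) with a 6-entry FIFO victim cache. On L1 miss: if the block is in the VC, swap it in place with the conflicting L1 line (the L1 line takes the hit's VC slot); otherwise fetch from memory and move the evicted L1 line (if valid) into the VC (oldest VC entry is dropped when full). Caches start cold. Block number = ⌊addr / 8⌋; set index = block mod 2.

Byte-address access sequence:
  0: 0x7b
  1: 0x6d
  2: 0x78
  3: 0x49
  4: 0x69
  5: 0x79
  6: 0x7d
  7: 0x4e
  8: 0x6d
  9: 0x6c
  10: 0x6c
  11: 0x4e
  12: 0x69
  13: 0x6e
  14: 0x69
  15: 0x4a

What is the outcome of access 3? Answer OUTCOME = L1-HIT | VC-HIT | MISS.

OUTCOME = MISS

#0 0x7b→b15/s1 MISS; vc=[]
#1 0x6d→b13/s1 MISS; vc=[15]
#2 0x78→b15/s1 VC-HIT; vc=[13]
#3 0x49→b9/s1 MISS; vc=[13,15]
#4 0x69→b13/s1 VC-HIT; vc=[9,15]
#5 0x79→b15/s1 VC-HIT; vc=[9,13]
#6 0x7d→b15/s1 L1-HIT; vc=[9,13]
#7 0x4e→b9/s1 VC-HIT; vc=[15,13]
#8 0x6d→b13/s1 VC-HIT; vc=[15,9]
#9 0x6c→b13/s1 L1-HIT; vc=[15,9]
#10 0x6c→b13/s1 L1-HIT; vc=[15,9]
#11 0x4e→b9/s1 VC-HIT; vc=[15,13]
#12 0x69→b13/s1 VC-HIT; vc=[15,9]
#13 0x6e→b13/s1 L1-HIT; vc=[15,9]
#14 0x69→b13/s1 L1-HIT; vc=[15,9]
#15 0x4a→b9/s1 VC-HIT; vc=[15,13]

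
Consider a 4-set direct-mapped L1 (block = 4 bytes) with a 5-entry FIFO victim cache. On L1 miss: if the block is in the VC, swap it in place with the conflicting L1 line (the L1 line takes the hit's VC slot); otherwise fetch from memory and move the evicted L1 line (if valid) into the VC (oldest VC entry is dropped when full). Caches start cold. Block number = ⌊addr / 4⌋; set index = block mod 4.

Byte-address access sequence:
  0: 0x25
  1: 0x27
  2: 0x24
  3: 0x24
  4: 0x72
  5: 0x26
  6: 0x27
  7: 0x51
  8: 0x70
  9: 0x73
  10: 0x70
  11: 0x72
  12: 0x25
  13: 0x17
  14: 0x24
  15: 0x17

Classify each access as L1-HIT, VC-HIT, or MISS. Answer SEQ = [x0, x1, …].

SEQ = [MISS, L1-HIT, L1-HIT, L1-HIT, MISS, L1-HIT, L1-HIT, MISS, VC-HIT, L1-HIT, L1-HIT, L1-HIT, L1-HIT, MISS, VC-HIT, VC-HIT]

0: 0x25 (blk 9, set 1) → MISS  vc=[]
1: 0x27 (blk 9, set 1) → L1-HIT  vc=[]
2: 0x24 (blk 9, set 1) → L1-HIT  vc=[]
3: 0x24 (blk 9, set 1) → L1-HIT  vc=[]
4: 0x72 (blk 28, set 0) → MISS  vc=[]
5: 0x26 (blk 9, set 1) → L1-HIT  vc=[]
6: 0x27 (blk 9, set 1) → L1-HIT  vc=[]
7: 0x51 (blk 20, set 0) → MISS  vc=[28]
8: 0x70 (blk 28, set 0) → VC-HIT  vc=[20]
9: 0x73 (blk 28, set 0) → L1-HIT  vc=[20]
10: 0x70 (blk 28, set 0) → L1-HIT  vc=[20]
11: 0x72 (blk 28, set 0) → L1-HIT  vc=[20]
12: 0x25 (blk 9, set 1) → L1-HIT  vc=[20]
13: 0x17 (blk 5, set 1) → MISS  vc=[20, 9]
14: 0x24 (blk 9, set 1) → VC-HIT  vc=[20, 5]
15: 0x17 (blk 5, set 1) → VC-HIT  vc=[20, 9]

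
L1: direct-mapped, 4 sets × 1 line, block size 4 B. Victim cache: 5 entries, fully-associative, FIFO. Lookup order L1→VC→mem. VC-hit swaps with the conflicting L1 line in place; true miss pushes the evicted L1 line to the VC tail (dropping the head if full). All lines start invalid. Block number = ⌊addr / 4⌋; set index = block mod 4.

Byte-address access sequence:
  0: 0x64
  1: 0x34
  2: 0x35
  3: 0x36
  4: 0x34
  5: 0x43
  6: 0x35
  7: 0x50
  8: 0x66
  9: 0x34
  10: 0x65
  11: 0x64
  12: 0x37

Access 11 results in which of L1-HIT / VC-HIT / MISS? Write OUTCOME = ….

OUTCOME = L1-HIT

0: 0x64 (blk 25, set 1) → MISS  vc=[]
1: 0x34 (blk 13, set 1) → MISS  vc=[25]
2: 0x35 (blk 13, set 1) → L1-HIT  vc=[25]
3: 0x36 (blk 13, set 1) → L1-HIT  vc=[25]
4: 0x34 (blk 13, set 1) → L1-HIT  vc=[25]
5: 0x43 (blk 16, set 0) → MISS  vc=[25]
6: 0x35 (blk 13, set 1) → L1-HIT  vc=[25]
7: 0x50 (blk 20, set 0) → MISS  vc=[25, 16]
8: 0x66 (blk 25, set 1) → VC-HIT  vc=[13, 16]
9: 0x34 (blk 13, set 1) → VC-HIT  vc=[25, 16]
10: 0x65 (blk 25, set 1) → VC-HIT  vc=[13, 16]
11: 0x64 (blk 25, set 1) → L1-HIT  vc=[13, 16]
12: 0x37 (blk 13, set 1) → VC-HIT  vc=[25, 16]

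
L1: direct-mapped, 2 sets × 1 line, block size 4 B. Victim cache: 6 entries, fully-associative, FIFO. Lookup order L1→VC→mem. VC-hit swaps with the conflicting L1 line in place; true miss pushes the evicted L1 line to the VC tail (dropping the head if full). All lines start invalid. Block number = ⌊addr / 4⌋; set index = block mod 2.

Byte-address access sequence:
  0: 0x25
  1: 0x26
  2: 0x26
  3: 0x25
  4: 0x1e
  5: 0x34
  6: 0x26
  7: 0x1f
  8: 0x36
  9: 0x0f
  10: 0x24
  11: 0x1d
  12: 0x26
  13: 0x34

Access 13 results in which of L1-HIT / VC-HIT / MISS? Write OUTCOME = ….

OUTCOME = VC-HIT

  [0] addr=0x25 blk=9 s=1: MISS | VC []
  [1] addr=0x26 blk=9 s=1: L1-HIT | VC []
  [2] addr=0x26 blk=9 s=1: L1-HIT | VC []
  [3] addr=0x25 blk=9 s=1: L1-HIT | VC []
  [4] addr=0x1e blk=7 s=1: MISS | VC [9]
  [5] addr=0x34 blk=13 s=1: MISS | VC [9, 7]
  [6] addr=0x26 blk=9 s=1: VC-HIT | VC [13, 7]
  [7] addr=0x1f blk=7 s=1: VC-HIT | VC [13, 9]
  [8] addr=0x36 blk=13 s=1: VC-HIT | VC [7, 9]
  [9] addr=0xf blk=3 s=1: MISS | VC [7, 9, 13]
  [10] addr=0x24 blk=9 s=1: VC-HIT | VC [7, 3, 13]
  [11] addr=0x1d blk=7 s=1: VC-HIT | VC [9, 3, 13]
  [12] addr=0x26 blk=9 s=1: VC-HIT | VC [7, 3, 13]
  [13] addr=0x34 blk=13 s=1: VC-HIT | VC [7, 3, 9]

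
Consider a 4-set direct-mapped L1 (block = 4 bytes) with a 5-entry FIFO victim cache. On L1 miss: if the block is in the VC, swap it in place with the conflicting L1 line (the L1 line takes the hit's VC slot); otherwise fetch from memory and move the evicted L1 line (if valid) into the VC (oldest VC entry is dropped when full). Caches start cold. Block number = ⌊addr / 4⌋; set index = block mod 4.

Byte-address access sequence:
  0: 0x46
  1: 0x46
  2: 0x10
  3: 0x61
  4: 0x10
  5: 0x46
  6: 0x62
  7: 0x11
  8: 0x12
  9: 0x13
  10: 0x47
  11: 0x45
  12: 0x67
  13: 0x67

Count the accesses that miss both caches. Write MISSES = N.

MISSES = 4

  [0] addr=0x46 blk=17 s=1: MISS | VC []
  [1] addr=0x46 blk=17 s=1: L1-HIT | VC []
  [2] addr=0x10 blk=4 s=0: MISS | VC []
  [3] addr=0x61 blk=24 s=0: MISS | VC [4]
  [4] addr=0x10 blk=4 s=0: VC-HIT | VC [24]
  [5] addr=0x46 blk=17 s=1: L1-HIT | VC [24]
  [6] addr=0x62 blk=24 s=0: VC-HIT | VC [4]
  [7] addr=0x11 blk=4 s=0: VC-HIT | VC [24]
  [8] addr=0x12 blk=4 s=0: L1-HIT | VC [24]
  [9] addr=0x13 blk=4 s=0: L1-HIT | VC [24]
  [10] addr=0x47 blk=17 s=1: L1-HIT | VC [24]
  [11] addr=0x45 blk=17 s=1: L1-HIT | VC [24]
  [12] addr=0x67 blk=25 s=1: MISS | VC [24, 17]
  [13] addr=0x67 blk=25 s=1: L1-HIT | VC [24, 17]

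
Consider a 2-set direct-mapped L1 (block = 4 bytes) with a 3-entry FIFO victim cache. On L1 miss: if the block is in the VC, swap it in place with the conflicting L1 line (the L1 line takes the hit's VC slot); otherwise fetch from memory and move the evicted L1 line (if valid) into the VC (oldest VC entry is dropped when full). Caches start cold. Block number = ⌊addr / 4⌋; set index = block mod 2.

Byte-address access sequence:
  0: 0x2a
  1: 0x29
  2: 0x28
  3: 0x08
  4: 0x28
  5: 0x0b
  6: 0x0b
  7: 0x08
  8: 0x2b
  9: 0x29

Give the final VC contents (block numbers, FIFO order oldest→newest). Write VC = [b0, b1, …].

0: 0x2a (blk 10, set 0) → MISS  vc=[]
1: 0x29 (blk 10, set 0) → L1-HIT  vc=[]
2: 0x28 (blk 10, set 0) → L1-HIT  vc=[]
3: 0x8 (blk 2, set 0) → MISS  vc=[10]
4: 0x28 (blk 10, set 0) → VC-HIT  vc=[2]
5: 0xb (blk 2, set 0) → VC-HIT  vc=[10]
6: 0xb (blk 2, set 0) → L1-HIT  vc=[10]
7: 0x8 (blk 2, set 0) → L1-HIT  vc=[10]
8: 0x2b (blk 10, set 0) → VC-HIT  vc=[2]
9: 0x29 (blk 10, set 0) → L1-HIT  vc=[2]

VC = [2]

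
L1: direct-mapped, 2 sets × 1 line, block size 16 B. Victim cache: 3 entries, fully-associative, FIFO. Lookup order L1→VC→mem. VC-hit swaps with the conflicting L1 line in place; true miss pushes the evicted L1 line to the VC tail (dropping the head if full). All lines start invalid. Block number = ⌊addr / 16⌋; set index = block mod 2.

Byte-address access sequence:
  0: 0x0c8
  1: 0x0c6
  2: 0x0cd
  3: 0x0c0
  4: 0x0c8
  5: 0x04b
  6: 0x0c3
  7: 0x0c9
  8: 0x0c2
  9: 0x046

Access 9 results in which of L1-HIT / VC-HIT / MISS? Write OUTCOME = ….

0: 0xc8 (blk 12, set 0) → MISS  vc=[]
1: 0xc6 (blk 12, set 0) → L1-HIT  vc=[]
2: 0xcd (blk 12, set 0) → L1-HIT  vc=[]
3: 0xc0 (blk 12, set 0) → L1-HIT  vc=[]
4: 0xc8 (blk 12, set 0) → L1-HIT  vc=[]
5: 0x4b (blk 4, set 0) → MISS  vc=[12]
6: 0xc3 (blk 12, set 0) → VC-HIT  vc=[4]
7: 0xc9 (blk 12, set 0) → L1-HIT  vc=[4]
8: 0xc2 (blk 12, set 0) → L1-HIT  vc=[4]
9: 0x46 (blk 4, set 0) → VC-HIT  vc=[12]

OUTCOME = VC-HIT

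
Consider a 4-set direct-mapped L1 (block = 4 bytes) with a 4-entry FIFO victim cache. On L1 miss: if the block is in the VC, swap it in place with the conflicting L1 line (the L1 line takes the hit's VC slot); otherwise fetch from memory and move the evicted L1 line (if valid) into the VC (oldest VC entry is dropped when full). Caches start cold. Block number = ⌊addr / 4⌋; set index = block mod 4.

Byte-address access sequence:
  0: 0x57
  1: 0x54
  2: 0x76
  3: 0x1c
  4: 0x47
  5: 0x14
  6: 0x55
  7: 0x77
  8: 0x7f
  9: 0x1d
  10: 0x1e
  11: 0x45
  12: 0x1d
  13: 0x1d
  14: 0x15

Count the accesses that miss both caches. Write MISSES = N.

MISSES = 6

#0 0x57→b21/s1 MISS; vc=[]
#1 0x54→b21/s1 L1-HIT; vc=[]
#2 0x76→b29/s1 MISS; vc=[21]
#3 0x1c→b7/s3 MISS; vc=[21]
#4 0x47→b17/s1 MISS; vc=[21,29]
#5 0x14→b5/s1 MISS; vc=[21,29,17]
#6 0x55→b21/s1 VC-HIT; vc=[5,29,17]
#7 0x77→b29/s1 VC-HIT; vc=[5,21,17]
#8 0x7f→b31/s3 MISS; vc=[5,21,17,7]
#9 0x1d→b7/s3 VC-HIT; vc=[5,21,17,31]
#10 0x1e→b7/s3 L1-HIT; vc=[5,21,17,31]
#11 0x45→b17/s1 VC-HIT; vc=[5,21,29,31]
#12 0x1d→b7/s3 L1-HIT; vc=[5,21,29,31]
#13 0x1d→b7/s3 L1-HIT; vc=[5,21,29,31]
#14 0x15→b5/s1 VC-HIT; vc=[17,21,29,31]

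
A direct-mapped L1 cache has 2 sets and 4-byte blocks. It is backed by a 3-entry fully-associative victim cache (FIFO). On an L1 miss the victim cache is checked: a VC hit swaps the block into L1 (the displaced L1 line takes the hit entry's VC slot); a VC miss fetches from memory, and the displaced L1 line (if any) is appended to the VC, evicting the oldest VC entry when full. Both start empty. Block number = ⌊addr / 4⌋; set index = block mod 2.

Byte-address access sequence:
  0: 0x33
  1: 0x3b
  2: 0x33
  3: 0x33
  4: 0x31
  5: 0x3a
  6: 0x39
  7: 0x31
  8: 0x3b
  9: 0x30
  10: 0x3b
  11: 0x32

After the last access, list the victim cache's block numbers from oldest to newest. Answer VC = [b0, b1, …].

0: 0x33 (blk 12, set 0) → MISS  vc=[]
1: 0x3b (blk 14, set 0) → MISS  vc=[12]
2: 0x33 (blk 12, set 0) → VC-HIT  vc=[14]
3: 0x33 (blk 12, set 0) → L1-HIT  vc=[14]
4: 0x31 (blk 12, set 0) → L1-HIT  vc=[14]
5: 0x3a (blk 14, set 0) → VC-HIT  vc=[12]
6: 0x39 (blk 14, set 0) → L1-HIT  vc=[12]
7: 0x31 (blk 12, set 0) → VC-HIT  vc=[14]
8: 0x3b (blk 14, set 0) → VC-HIT  vc=[12]
9: 0x30 (blk 12, set 0) → VC-HIT  vc=[14]
10: 0x3b (blk 14, set 0) → VC-HIT  vc=[12]
11: 0x32 (blk 12, set 0) → VC-HIT  vc=[14]

VC = [14]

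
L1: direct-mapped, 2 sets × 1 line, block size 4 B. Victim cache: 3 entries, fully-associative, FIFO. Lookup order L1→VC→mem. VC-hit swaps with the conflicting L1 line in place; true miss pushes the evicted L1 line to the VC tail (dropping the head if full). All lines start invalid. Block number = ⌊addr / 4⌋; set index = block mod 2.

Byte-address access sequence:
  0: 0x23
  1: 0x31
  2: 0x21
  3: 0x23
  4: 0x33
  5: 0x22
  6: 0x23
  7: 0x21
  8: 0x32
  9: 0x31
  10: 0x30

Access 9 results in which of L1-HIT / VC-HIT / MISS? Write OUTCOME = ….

OUTCOME = L1-HIT

0: 0x23 (blk 8, set 0) → MISS  vc=[]
1: 0x31 (blk 12, set 0) → MISS  vc=[8]
2: 0x21 (blk 8, set 0) → VC-HIT  vc=[12]
3: 0x23 (blk 8, set 0) → L1-HIT  vc=[12]
4: 0x33 (blk 12, set 0) → VC-HIT  vc=[8]
5: 0x22 (blk 8, set 0) → VC-HIT  vc=[12]
6: 0x23 (blk 8, set 0) → L1-HIT  vc=[12]
7: 0x21 (blk 8, set 0) → L1-HIT  vc=[12]
8: 0x32 (blk 12, set 0) → VC-HIT  vc=[8]
9: 0x31 (blk 12, set 0) → L1-HIT  vc=[8]
10: 0x30 (blk 12, set 0) → L1-HIT  vc=[8]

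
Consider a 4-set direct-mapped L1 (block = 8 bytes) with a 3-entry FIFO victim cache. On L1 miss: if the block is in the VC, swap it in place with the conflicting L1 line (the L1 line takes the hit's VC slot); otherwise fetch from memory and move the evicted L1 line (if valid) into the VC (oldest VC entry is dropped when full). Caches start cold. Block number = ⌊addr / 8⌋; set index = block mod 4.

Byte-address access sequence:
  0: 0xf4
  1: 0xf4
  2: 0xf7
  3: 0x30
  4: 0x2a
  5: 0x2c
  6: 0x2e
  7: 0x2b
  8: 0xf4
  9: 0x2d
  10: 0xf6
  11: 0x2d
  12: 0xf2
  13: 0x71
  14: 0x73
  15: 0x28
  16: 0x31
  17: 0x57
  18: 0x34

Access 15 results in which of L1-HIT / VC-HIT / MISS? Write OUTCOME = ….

OUTCOME = L1-HIT

0: 0xf4 (blk 30, set 2) → MISS  vc=[]
1: 0xf4 (blk 30, set 2) → L1-HIT  vc=[]
2: 0xf7 (blk 30, set 2) → L1-HIT  vc=[]
3: 0x30 (blk 6, set 2) → MISS  vc=[30]
4: 0x2a (blk 5, set 1) → MISS  vc=[30]
5: 0x2c (blk 5, set 1) → L1-HIT  vc=[30]
6: 0x2e (blk 5, set 1) → L1-HIT  vc=[30]
7: 0x2b (blk 5, set 1) → L1-HIT  vc=[30]
8: 0xf4 (blk 30, set 2) → VC-HIT  vc=[6]
9: 0x2d (blk 5, set 1) → L1-HIT  vc=[6]
10: 0xf6 (blk 30, set 2) → L1-HIT  vc=[6]
11: 0x2d (blk 5, set 1) → L1-HIT  vc=[6]
12: 0xf2 (blk 30, set 2) → L1-HIT  vc=[6]
13: 0x71 (blk 14, set 2) → MISS  vc=[6, 30]
14: 0x73 (blk 14, set 2) → L1-HIT  vc=[6, 30]
15: 0x28 (blk 5, set 1) → L1-HIT  vc=[6, 30]
16: 0x31 (blk 6, set 2) → VC-HIT  vc=[14, 30]
17: 0x57 (blk 10, set 2) → MISS  vc=[14, 30, 6]
18: 0x34 (blk 6, set 2) → VC-HIT  vc=[14, 30, 10]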